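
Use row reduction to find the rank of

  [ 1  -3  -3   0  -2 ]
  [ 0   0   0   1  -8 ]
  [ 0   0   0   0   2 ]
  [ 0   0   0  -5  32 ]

rank = 3

R4 → R4 + 5·R2
  [ 1  -3  -3  0  -2 ]
  [ 0   0   0  1  -8 ]
  [ 0   0   0  0   2 ]
  [ 0   0   0  0  -8 ]
R3 → 1/2·R3
  [ 1  -3  -3  0  -2 ]
  [ 0   0   0  1  -8 ]
  [ 0   0   0  0   1 ]
  [ 0   0   0  0  -8 ]
R4 → R4 + 8·R3
  [ 1  -3  -3  0  -2 ]
  [ 0   0   0  1  -8 ]
  [ 0   0   0  0   1 ]
  [ 0   0   0  0   0 ]
R2 → R2 + 8·R3
  [ 1  -3  -3  0  -2 ]
  [ 0   0   0  1   0 ]
  [ 0   0   0  0   1 ]
  [ 0   0   0  0   0 ]
R1 → R1 + 2·R3
  [ 1  -3  -3  0  0 ]
  [ 0   0   0  1  0 ]
  [ 0   0   0  0  1 ]
  [ 0   0   0  0  0 ]
The reduced form has 3 nonzero rows.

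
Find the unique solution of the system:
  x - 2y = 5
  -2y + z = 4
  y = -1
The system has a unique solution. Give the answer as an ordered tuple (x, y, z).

Form the augmented matrix and row-reduce:
  [ 1  -2  0  |   5 ]
  [ 0  -2  1  |   4 ]
  [ 0   1  0  |  -1 ]
Multiply R2 by -1/2.
  [ 1  -2     0  |   5 ]
  [ 0   1  -1/2  |  -2 ]
  [ 0   1     0  |  -1 ]
Subtract R2 from R3.
  [ 1  -2     0  |   5 ]
  [ 0   1  -1/2  |  -2 ]
  [ 0   0   1/2  |   1 ]
Multiply R3 by 2.
  [ 1  -2     0  |   5 ]
  [ 0   1  -1/2  |  -2 ]
  [ 0   0     1  |   2 ]
Add 1/2 times R3 to R2.
  [ 1  -2  0  |   5 ]
  [ 0   1  0  |  -1 ]
  [ 0   0  1  |   2 ]
Add 2 times R2 to R1.
  [ 1  0  0  |   3 ]
  [ 0  1  0  |  -1 ]
  [ 0  0  1  |   2 ]
Reading off the last column: x = 3, y = -1, z = 2.

(3, -1, 2)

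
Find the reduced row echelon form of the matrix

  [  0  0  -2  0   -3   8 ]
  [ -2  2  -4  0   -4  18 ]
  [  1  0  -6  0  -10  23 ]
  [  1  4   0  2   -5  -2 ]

r1 ↔ r2
  [ -2  2  -4  0   -4  18 ]
  [  0  0  -2  0   -3   8 ]
  [  1  0  -6  0  -10  23 ]
  [  1  4   0  2   -5  -2 ]
r1 -> -1/2·r1
  [ 1  -1   2  0    2  -9 ]
  [ 0   0  -2  0   -3   8 ]
  [ 1   0  -6  0  -10  23 ]
  [ 1   4   0  2   -5  -2 ]
r3 -> r3 − r1
  [ 1  -1   2  0    2  -9 ]
  [ 0   0  -2  0   -3   8 ]
  [ 0   1  -8  0  -12  32 ]
  [ 1   4   0  2   -5  -2 ]
r4 -> r4 − r1
  [ 1  -1   2  0    2  -9 ]
  [ 0   0  -2  0   -3   8 ]
  [ 0   1  -8  0  -12  32 ]
  [ 0   5  -2  2   -7   7 ]
r2 ↔ r3
  [ 1  -1   2  0    2  -9 ]
  [ 0   1  -8  0  -12  32 ]
  [ 0   0  -2  0   -3   8 ]
  [ 0   5  -2  2   -7   7 ]
r4 -> r4 − 5·r2
  [ 1  -1   2  0    2    -9 ]
  [ 0   1  -8  0  -12    32 ]
  [ 0   0  -2  0   -3     8 ]
  [ 0   0  38  2   53  -153 ]
r3 -> -1/2·r3
  [ 1  -1   2  0    2    -9 ]
  [ 0   1  -8  0  -12    32 ]
  [ 0   0   1  0  3/2    -4 ]
  [ 0   0  38  2   53  -153 ]
r4 -> r4 − 38·r3
  [ 1  -1   2  0    2  -9 ]
  [ 0   1  -8  0  -12  32 ]
  [ 0   0   1  0  3/2  -4 ]
  [ 0   0   0  2   -4  -1 ]
r4 -> 1/2·r4
  [ 1  -1   2  0    2    -9 ]
  [ 0   1  -8  0  -12    32 ]
  [ 0   0   1  0  3/2    -4 ]
  [ 0   0   0  1   -2  -1/2 ]
r2 -> r2 + 8·r3
  [ 1  -1  2  0    2    -9 ]
  [ 0   1  0  0    0     0 ]
  [ 0   0  1  0  3/2    -4 ]
  [ 0   0  0  1   -2  -1/2 ]
r1 -> r1 − 2·r3
  [ 1  -1  0  0   -1    -1 ]
  [ 0   1  0  0    0     0 ]
  [ 0   0  1  0  3/2    -4 ]
  [ 0   0  0  1   -2  -1/2 ]
r1 -> r1 + r2
  [ 1  0  0  0   -1    -1 ]
  [ 0  1  0  0    0     0 ]
  [ 0  0  1  0  3/2    -4 ]
  [ 0  0  0  1   -2  -1/2 ]

[[1, 0, 0, 0, -1, -1], [0, 1, 0, 0, 0, 0], [0, 0, 1, 0, 3/2, -4], [0, 0, 0, 1, -2, -1/2]]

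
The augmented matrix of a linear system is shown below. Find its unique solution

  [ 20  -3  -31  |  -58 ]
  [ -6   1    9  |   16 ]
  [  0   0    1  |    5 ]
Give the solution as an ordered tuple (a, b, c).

(5, 1, 5)

R1 := 1/20·R1
  [  1  -3/20  -31/20  |  -29/10 ]
  [ -6      1       9  |      16 ]
  [  0      0       1  |       5 ]
R2 := R2 + 6·R1
  [ 1  -3/20  -31/20  |  -29/10 ]
  [ 0   1/10   -3/10  |    -7/5 ]
  [ 0      0       1  |       5 ]
R2 := 10·R2
  [ 1  -3/20  -31/20  |  -29/10 ]
  [ 0      1      -3  |     -14 ]
  [ 0      0       1  |       5 ]
R2 := R2 + 3·R3
  [ 1  -3/20  -31/20  |  -29/10 ]
  [ 0      1       0  |       1 ]
  [ 0      0       1  |       5 ]
R1 := R1 + 31/20·R3
  [ 1  -3/20  0  |  97/20 ]
  [ 0      1  0  |      1 ]
  [ 0      0  1  |      5 ]
R1 := R1 + 3/20·R2
  [ 1  0  0  |  5 ]
  [ 0  1  0  |  1 ]
  [ 0  0  1  |  5 ]
Reading off the last column: a = 5, b = 1, c = 5.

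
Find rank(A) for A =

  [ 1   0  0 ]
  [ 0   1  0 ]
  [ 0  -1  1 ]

Add ρ2 to ρ3.
  [ 1  0  0 ]
  [ 0  1  0 ]
  [ 0  0  1 ]
The reduced form has 3 nonzero rows.

rank = 3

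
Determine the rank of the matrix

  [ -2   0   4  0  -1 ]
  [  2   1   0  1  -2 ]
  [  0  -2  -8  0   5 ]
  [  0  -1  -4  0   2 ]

rank = 4

ρ1 -> -1/2·ρ1
  [ 1   0  -2  0  1/2 ]
  [ 2   1   0  1   -2 ]
  [ 0  -2  -8  0    5 ]
  [ 0  -1  -4  0    2 ]
ρ2 -> ρ2 − 2·ρ1
  [ 1   0  -2  0  1/2 ]
  [ 0   1   4  1   -3 ]
  [ 0  -2  -8  0    5 ]
  [ 0  -1  -4  0    2 ]
ρ3 -> ρ3 + 2·ρ2
  [ 1   0  -2  0  1/2 ]
  [ 0   1   4  1   -3 ]
  [ 0   0   0  2   -1 ]
  [ 0  -1  -4  0    2 ]
ρ4 -> ρ4 + ρ2
  [ 1  0  -2  0  1/2 ]
  [ 0  1   4  1   -3 ]
  [ 0  0   0  2   -1 ]
  [ 0  0   0  1   -1 ]
ρ3 -> 1/2·ρ3
  [ 1  0  -2  0   1/2 ]
  [ 0  1   4  1    -3 ]
  [ 0  0   0  1  -1/2 ]
  [ 0  0   0  1    -1 ]
ρ4 -> ρ4 − ρ3
  [ 1  0  -2  0   1/2 ]
  [ 0  1   4  1    -3 ]
  [ 0  0   0  1  -1/2 ]
  [ 0  0   0  0  -1/2 ]
ρ4 -> -2·ρ4
  [ 1  0  -2  0   1/2 ]
  [ 0  1   4  1    -3 ]
  [ 0  0   0  1  -1/2 ]
  [ 0  0   0  0     1 ]
ρ3 -> ρ3 + 1/2·ρ4
  [ 1  0  -2  0  1/2 ]
  [ 0  1   4  1   -3 ]
  [ 0  0   0  1    0 ]
  [ 0  0   0  0    1 ]
ρ2 -> ρ2 + 3·ρ4
  [ 1  0  -2  0  1/2 ]
  [ 0  1   4  1    0 ]
  [ 0  0   0  1    0 ]
  [ 0  0   0  0    1 ]
ρ1 -> ρ1 − 1/2·ρ4
  [ 1  0  -2  0  0 ]
  [ 0  1   4  1  0 ]
  [ 0  0   0  1  0 ]
  [ 0  0   0  0  1 ]
ρ2 -> ρ2 − ρ3
  [ 1  0  -2  0  0 ]
  [ 0  1   4  0  0 ]
  [ 0  0   0  1  0 ]
  [ 0  0   0  0  1 ]
The reduced form has 4 nonzero rows.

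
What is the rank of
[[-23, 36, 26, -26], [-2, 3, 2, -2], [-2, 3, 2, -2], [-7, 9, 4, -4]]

rank = 2

Multiply r1 by -1/23.
Add 2 times r1 to r2.
Add 2 times r1 to r3.
Add 7 times r1 to r4.
Multiply r2 by -23/3.
Add 3/23 times r2 to r3.
Add 45/23 times r2 to r4.
Add 36/23 times r2 to r1.
The reduced form has 2 nonzero rows.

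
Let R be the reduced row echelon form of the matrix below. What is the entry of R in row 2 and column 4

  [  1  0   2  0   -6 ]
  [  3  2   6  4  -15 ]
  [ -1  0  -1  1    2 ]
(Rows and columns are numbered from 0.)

r2 → r2 − 3·r1
r3 → r3 + r1
r2 → 1/2·r2
r1 → r1 − 2·r3

-4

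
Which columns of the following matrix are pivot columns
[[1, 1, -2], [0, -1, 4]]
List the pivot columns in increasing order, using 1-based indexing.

1, 2

R2 := -1·R2
  [ 1  1  -2 ]
  [ 0  1  -4 ]
R1 := R1 − R2
  [ 1  0   2 ]
  [ 0  1  -4 ]
Pivot columns are the columns containing a leading 1.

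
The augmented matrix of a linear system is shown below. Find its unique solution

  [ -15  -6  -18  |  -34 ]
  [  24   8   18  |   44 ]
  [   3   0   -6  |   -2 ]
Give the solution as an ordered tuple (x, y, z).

(2/3, 2, 2/3)

ρ1 → -1/15·ρ1
  [  1  2/5  6/5  |  34/15 ]
  [ 24    8   18  |     44 ]
  [  3    0   -6  |     -2 ]
ρ2 → ρ2 − 24·ρ1
  [ 1   2/5    6/5  |  34/15 ]
  [ 0  -8/5  -54/5  |  -52/5 ]
  [ 3     0     -6  |     -2 ]
ρ3 → ρ3 − 3·ρ1
  [ 1   2/5    6/5  |  34/15 ]
  [ 0  -8/5  -54/5  |  -52/5 ]
  [ 0  -6/5  -48/5  |  -44/5 ]
ρ2 → -5/8·ρ2
  [ 1   2/5    6/5  |  34/15 ]
  [ 0     1   27/4  |   13/2 ]
  [ 0  -6/5  -48/5  |  -44/5 ]
ρ3 → ρ3 + 6/5·ρ2
  [ 1  2/5   6/5  |  34/15 ]
  [ 0    1  27/4  |   13/2 ]
  [ 0    0  -3/2  |     -1 ]
ρ3 → -2/3·ρ3
  [ 1  2/5   6/5  |  34/15 ]
  [ 0    1  27/4  |   13/2 ]
  [ 0    0     1  |    2/3 ]
ρ2 → ρ2 − 27/4·ρ3
  [ 1  2/5  6/5  |  34/15 ]
  [ 0    1    0  |      2 ]
  [ 0    0    1  |    2/3 ]
ρ1 → ρ1 − 6/5·ρ3
  [ 1  2/5  0  |  22/15 ]
  [ 0    1  0  |      2 ]
  [ 0    0  1  |    2/3 ]
ρ1 → ρ1 − 2/5·ρ2
  [ 1  0  0  |  2/3 ]
  [ 0  1  0  |    2 ]
  [ 0  0  1  |  2/3 ]
Reading off the last column: x = 2/3, y = 2, z = 2/3.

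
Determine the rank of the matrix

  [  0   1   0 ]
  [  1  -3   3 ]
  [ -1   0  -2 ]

R1 ↔ R2
  [  1  -3   3 ]
  [  0   1   0 ]
  [ -1   0  -2 ]
R3 → R3 + R1
  [ 1  -3  3 ]
  [ 0   1  0 ]
  [ 0  -3  1 ]
R3 → R3 + 3·R2
  [ 1  -3  3 ]
  [ 0   1  0 ]
  [ 0   0  1 ]
R1 → R1 − 3·R3
  [ 1  -3  0 ]
  [ 0   1  0 ]
  [ 0   0  1 ]
R1 → R1 + 3·R2
  [ 1  0  0 ]
  [ 0  1  0 ]
  [ 0  0  1 ]
The reduced form has 3 nonzero rows.

rank = 3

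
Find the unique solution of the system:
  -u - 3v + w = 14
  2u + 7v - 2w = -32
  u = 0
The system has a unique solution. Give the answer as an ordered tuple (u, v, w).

(0, -4, 2)

Form the augmented matrix and row-reduce:
  [ -1  -3   1  |   14 ]
  [  2   7  -2  |  -32 ]
  [  1   0   0  |    0 ]
r1 := -1·r1
  [ 1  3  -1  |  -14 ]
  [ 2  7  -2  |  -32 ]
  [ 1  0   0  |    0 ]
r2 := r2 − 2·r1
  [ 1  3  -1  |  -14 ]
  [ 0  1   0  |   -4 ]
  [ 1  0   0  |    0 ]
r3 := r3 − r1
  [ 1   3  -1  |  -14 ]
  [ 0   1   0  |   -4 ]
  [ 0  -3   1  |   14 ]
r3 := r3 + 3·r2
  [ 1  3  -1  |  -14 ]
  [ 0  1   0  |   -4 ]
  [ 0  0   1  |    2 ]
r1 := r1 + r3
  [ 1  3  0  |  -12 ]
  [ 0  1  0  |   -4 ]
  [ 0  0  1  |    2 ]
r1 := r1 − 3·r2
  [ 1  0  0  |   0 ]
  [ 0  1  0  |  -4 ]
  [ 0  0  1  |   2 ]
Reading off the last column: u = 0, v = -4, w = 2.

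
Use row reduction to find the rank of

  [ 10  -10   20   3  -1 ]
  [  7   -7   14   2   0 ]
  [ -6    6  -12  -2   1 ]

ρ1 → 1/10·ρ1
  [  1  -1    2  3/10  -1/10 ]
  [  7  -7   14     2      0 ]
  [ -6   6  -12    -2      1 ]
ρ2 → ρ2 − 7·ρ1
  [  1  -1    2   3/10  -1/10 ]
  [  0   0    0  -1/10   7/10 ]
  [ -6   6  -12     -2      1 ]
ρ3 → ρ3 + 6·ρ1
  [ 1  -1  2   3/10  -1/10 ]
  [ 0   0  0  -1/10   7/10 ]
  [ 0   0  0   -1/5    2/5 ]
ρ2 → -10·ρ2
  [ 1  -1  2  3/10  -1/10 ]
  [ 0   0  0     1     -7 ]
  [ 0   0  0  -1/5    2/5 ]
ρ3 → ρ3 + 1/5·ρ2
  [ 1  -1  2  3/10  -1/10 ]
  [ 0   0  0     1     -7 ]
  [ 0   0  0     0     -1 ]
ρ3 → -1·ρ3
  [ 1  -1  2  3/10  -1/10 ]
  [ 0   0  0     1     -7 ]
  [ 0   0  0     0      1 ]
ρ2 → ρ2 + 7·ρ3
  [ 1  -1  2  3/10  -1/10 ]
  [ 0   0  0     1      0 ]
  [ 0   0  0     0      1 ]
ρ1 → ρ1 + 1/10·ρ3
  [ 1  -1  2  3/10  0 ]
  [ 0   0  0     1  0 ]
  [ 0   0  0     0  1 ]
ρ1 → ρ1 − 3/10·ρ2
  [ 1  -1  2  0  0 ]
  [ 0   0  0  1  0 ]
  [ 0   0  0  0  1 ]
The reduced form has 3 nonzero rows.

rank = 3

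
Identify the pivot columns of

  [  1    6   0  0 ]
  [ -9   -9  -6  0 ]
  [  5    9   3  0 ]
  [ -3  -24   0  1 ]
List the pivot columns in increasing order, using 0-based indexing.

0, 1, 2, 3

r2 ← r2 + 9·r1
  [  1    6   0  0 ]
  [  0   45  -6  0 ]
  [  5    9   3  0 ]
  [ -3  -24   0  1 ]
r3 ← r3 − 5·r1
  [  1    6   0  0 ]
  [  0   45  -6  0 ]
  [  0  -21   3  0 ]
  [ -3  -24   0  1 ]
r4 ← r4 + 3·r1
  [ 1    6   0  0 ]
  [ 0   45  -6  0 ]
  [ 0  -21   3  0 ]
  [ 0   -6   0  1 ]
r2 ← 1/45·r2
  [ 1    6      0  0 ]
  [ 0    1  -2/15  0 ]
  [ 0  -21      3  0 ]
  [ 0   -6      0  1 ]
r3 ← r3 + 21·r2
  [ 1   6      0  0 ]
  [ 0   1  -2/15  0 ]
  [ 0   0    1/5  0 ]
  [ 0  -6      0  1 ]
r4 ← r4 + 6·r2
  [ 1  6      0  0 ]
  [ 0  1  -2/15  0 ]
  [ 0  0    1/5  0 ]
  [ 0  0   -4/5  1 ]
r3 ← 5·r3
  [ 1  6      0  0 ]
  [ 0  1  -2/15  0 ]
  [ 0  0      1  0 ]
  [ 0  0   -4/5  1 ]
r4 ← r4 + 4/5·r3
  [ 1  6      0  0 ]
  [ 0  1  -2/15  0 ]
  [ 0  0      1  0 ]
  [ 0  0      0  1 ]
r2 ← r2 + 2/15·r3
  [ 1  6  0  0 ]
  [ 0  1  0  0 ]
  [ 0  0  1  0 ]
  [ 0  0  0  1 ]
r1 ← r1 − 6·r2
  [ 1  0  0  0 ]
  [ 0  1  0  0 ]
  [ 0  0  1  0 ]
  [ 0  0  0  1 ]
Pivot columns are the columns containing a leading 1.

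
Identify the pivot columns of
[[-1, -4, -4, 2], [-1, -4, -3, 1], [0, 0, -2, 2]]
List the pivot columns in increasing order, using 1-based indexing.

r1 := -1·r1
  [  1   4   4  -2 ]
  [ -1  -4  -3   1 ]
  [  0   0  -2   2 ]
r2 := r2 + r1
  [ 1  4   4  -2 ]
  [ 0  0   1  -1 ]
  [ 0  0  -2   2 ]
r3 := r3 + 2·r2
  [ 1  4  4  -2 ]
  [ 0  0  1  -1 ]
  [ 0  0  0   0 ]
r1 := r1 − 4·r2
  [ 1  4  0   2 ]
  [ 0  0  1  -1 ]
  [ 0  0  0   0 ]
Pivot columns are the columns containing a leading 1.

1, 3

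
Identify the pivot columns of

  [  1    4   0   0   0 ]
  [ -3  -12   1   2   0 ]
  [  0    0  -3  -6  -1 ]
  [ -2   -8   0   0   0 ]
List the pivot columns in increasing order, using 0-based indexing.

0, 2, 4

R2 ← R2 + 3·R1
  [  1   4   0   0   0 ]
  [  0   0   1   2   0 ]
  [  0   0  -3  -6  -1 ]
  [ -2  -8   0   0   0 ]
R4 ← R4 + 2·R1
  [ 1  4   0   0   0 ]
  [ 0  0   1   2   0 ]
  [ 0  0  -3  -6  -1 ]
  [ 0  0   0   0   0 ]
R3 ← R3 + 3·R2
  [ 1  4  0  0   0 ]
  [ 0  0  1  2   0 ]
  [ 0  0  0  0  -1 ]
  [ 0  0  0  0   0 ]
R3 ← -1·R3
  [ 1  4  0  0  0 ]
  [ 0  0  1  2  0 ]
  [ 0  0  0  0  1 ]
  [ 0  0  0  0  0 ]
Pivot columns are the columns containing a leading 1.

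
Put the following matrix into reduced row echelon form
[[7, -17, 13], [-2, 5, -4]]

ρ1 := 1/7·ρ1
  [  1  -17/7  13/7 ]
  [ -2      5    -4 ]
ρ2 := ρ2 + 2·ρ1
  [ 1  -17/7  13/7 ]
  [ 0    1/7  -2/7 ]
ρ2 := 7·ρ2
  [ 1  -17/7  13/7 ]
  [ 0      1    -2 ]
ρ1 := ρ1 + 17/7·ρ2
  [ 1  0  -3 ]
  [ 0  1  -2 ]

[[1, 0, -3], [0, 1, -2]]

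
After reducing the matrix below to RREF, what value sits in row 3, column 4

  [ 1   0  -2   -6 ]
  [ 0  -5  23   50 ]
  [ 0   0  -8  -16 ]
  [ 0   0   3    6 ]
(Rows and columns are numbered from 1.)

r2 ← -1/5·r2
  [ 1  0     -2   -6 ]
  [ 0  1  -23/5  -10 ]
  [ 0  0     -8  -16 ]
  [ 0  0      3    6 ]
r3 ← -1/8·r3
  [ 1  0     -2   -6 ]
  [ 0  1  -23/5  -10 ]
  [ 0  0      1    2 ]
  [ 0  0      3    6 ]
r4 ← r4 − 3·r3
  [ 1  0     -2   -6 ]
  [ 0  1  -23/5  -10 ]
  [ 0  0      1    2 ]
  [ 0  0      0    0 ]
r2 ← r2 + 23/5·r3
  [ 1  0  -2    -6 ]
  [ 0  1   0  -4/5 ]
  [ 0  0   1     2 ]
  [ 0  0   0     0 ]
r1 ← r1 + 2·r3
  [ 1  0  0    -2 ]
  [ 0  1  0  -4/5 ]
  [ 0  0  1     2 ]
  [ 0  0  0     0 ]

2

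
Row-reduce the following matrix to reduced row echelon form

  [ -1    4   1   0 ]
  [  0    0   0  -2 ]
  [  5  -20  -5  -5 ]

[[1, -4, -1, 0], [0, 0, 0, 1], [0, 0, 0, 0]]

R1 ← -1·R1
  [ 1   -4  -1   0 ]
  [ 0    0   0  -2 ]
  [ 5  -20  -5  -5 ]
R3 ← R3 − 5·R1
  [ 1  -4  -1   0 ]
  [ 0   0   0  -2 ]
  [ 0   0   0  -5 ]
R2 ← -1/2·R2
  [ 1  -4  -1   0 ]
  [ 0   0   0   1 ]
  [ 0   0   0  -5 ]
R3 ← R3 + 5·R2
  [ 1  -4  -1  0 ]
  [ 0   0   0  1 ]
  [ 0   0   0  0 ]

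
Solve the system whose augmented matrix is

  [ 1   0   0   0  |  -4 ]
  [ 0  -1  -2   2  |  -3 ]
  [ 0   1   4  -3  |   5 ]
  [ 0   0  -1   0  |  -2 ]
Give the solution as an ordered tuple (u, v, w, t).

(-4, 3, 2, 2)

R2 -> -1·R2
  [ 1  0   0   0  |  -4 ]
  [ 0  1   2  -2  |   3 ]
  [ 0  1   4  -3  |   5 ]
  [ 0  0  -1   0  |  -2 ]
R3 -> R3 − R2
  [ 1  0   0   0  |  -4 ]
  [ 0  1   2  -2  |   3 ]
  [ 0  0   2  -1  |   2 ]
  [ 0  0  -1   0  |  -2 ]
R3 -> 1/2·R3
  [ 1  0   0     0  |  -4 ]
  [ 0  1   2    -2  |   3 ]
  [ 0  0   1  -1/2  |   1 ]
  [ 0  0  -1     0  |  -2 ]
R4 -> R4 + R3
  [ 1  0  0     0  |  -4 ]
  [ 0  1  2    -2  |   3 ]
  [ 0  0  1  -1/2  |   1 ]
  [ 0  0  0  -1/2  |  -1 ]
R4 -> -2·R4
  [ 1  0  0     0  |  -4 ]
  [ 0  1  2    -2  |   3 ]
  [ 0  0  1  -1/2  |   1 ]
  [ 0  0  0     1  |   2 ]
R3 -> R3 + 1/2·R4
  [ 1  0  0   0  |  -4 ]
  [ 0  1  2  -2  |   3 ]
  [ 0  0  1   0  |   2 ]
  [ 0  0  0   1  |   2 ]
R2 -> R2 + 2·R4
  [ 1  0  0  0  |  -4 ]
  [ 0  1  2  0  |   7 ]
  [ 0  0  1  0  |   2 ]
  [ 0  0  0  1  |   2 ]
R2 -> R2 − 2·R3
  [ 1  0  0  0  |  -4 ]
  [ 0  1  0  0  |   3 ]
  [ 0  0  1  0  |   2 ]
  [ 0  0  0  1  |   2 ]
Reading off the last column: u = -4, v = 3, w = 2, t = 2.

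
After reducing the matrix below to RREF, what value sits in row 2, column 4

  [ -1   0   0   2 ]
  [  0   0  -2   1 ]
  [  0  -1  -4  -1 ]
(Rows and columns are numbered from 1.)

3

ρ1 := -1·ρ1
  [ 1   0   0  -2 ]
  [ 0   0  -2   1 ]
  [ 0  -1  -4  -1 ]
ρ2 <=> ρ3
  [ 1   0   0  -2 ]
  [ 0  -1  -4  -1 ]
  [ 0   0  -2   1 ]
ρ2 := -1·ρ2
  [ 1  0   0  -2 ]
  [ 0  1   4   1 ]
  [ 0  0  -2   1 ]
ρ3 := -1/2·ρ3
  [ 1  0  0    -2 ]
  [ 0  1  4     1 ]
  [ 0  0  1  -1/2 ]
ρ2 := ρ2 − 4·ρ3
  [ 1  0  0    -2 ]
  [ 0  1  0     3 ]
  [ 0  0  1  -1/2 ]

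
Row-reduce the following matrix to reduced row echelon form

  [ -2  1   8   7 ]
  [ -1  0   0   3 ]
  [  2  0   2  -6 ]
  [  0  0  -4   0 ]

R1 := -1/2·R1
R2 := R2 + R1
R3 := R3 − 2·R1
R2 := -2·R2
R3 := R3 − R2
R3 := 1/2·R3
R4 := R4 + 4·R3
R2 := R2 − 8·R3
R1 := R1 + 4·R3
R1 := R1 + 1/2·R2

[[1, 0, 0, -3], [0, 1, 0, 1], [0, 0, 1, 0], [0, 0, 0, 0]]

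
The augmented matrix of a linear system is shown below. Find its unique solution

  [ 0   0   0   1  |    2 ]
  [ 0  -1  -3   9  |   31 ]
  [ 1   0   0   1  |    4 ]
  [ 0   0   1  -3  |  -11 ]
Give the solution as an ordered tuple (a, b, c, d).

Swap ρ1 and ρ3.
  [ 1   0   0   1  |    4 ]
  [ 0  -1  -3   9  |   31 ]
  [ 0   0   0   1  |    2 ]
  [ 0   0   1  -3  |  -11 ]
Multiply ρ2 by -1.
  [ 1  0  0   1  |    4 ]
  [ 0  1  3  -9  |  -31 ]
  [ 0  0  0   1  |    2 ]
  [ 0  0  1  -3  |  -11 ]
Swap ρ3 and ρ4.
  [ 1  0  0   1  |    4 ]
  [ 0  1  3  -9  |  -31 ]
  [ 0  0  1  -3  |  -11 ]
  [ 0  0  0   1  |    2 ]
Add 3 times ρ4 to ρ3.
  [ 1  0  0   1  |    4 ]
  [ 0  1  3  -9  |  -31 ]
  [ 0  0  1   0  |   -5 ]
  [ 0  0  0   1  |    2 ]
Add 9 times ρ4 to ρ2.
  [ 1  0  0  1  |    4 ]
  [ 0  1  3  0  |  -13 ]
  [ 0  0  1  0  |   -5 ]
  [ 0  0  0  1  |    2 ]
Subtract ρ4 from ρ1.
  [ 1  0  0  0  |    2 ]
  [ 0  1  3  0  |  -13 ]
  [ 0  0  1  0  |   -5 ]
  [ 0  0  0  1  |    2 ]
Subtract 3 times ρ3 from ρ2.
  [ 1  0  0  0  |   2 ]
  [ 0  1  0  0  |   2 ]
  [ 0  0  1  0  |  -5 ]
  [ 0  0  0  1  |   2 ]
Reading off the last column: a = 2, b = 2, c = -5, d = 2.

(2, 2, -5, 2)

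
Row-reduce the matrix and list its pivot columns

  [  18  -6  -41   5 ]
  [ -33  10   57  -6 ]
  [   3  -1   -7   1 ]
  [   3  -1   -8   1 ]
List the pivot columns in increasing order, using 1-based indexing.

1, 2, 3, 4

R1 ← 1/18·R1
  [   1  -1/3  -41/18  5/18 ]
  [ -33    10      57    -6 ]
  [   3    -1      -7     1 ]
  [   3    -1      -8     1 ]
R2 ← R2 + 33·R1
  [ 1  -1/3  -41/18  5/18 ]
  [ 0    -1  -109/6  19/6 ]
  [ 3    -1      -7     1 ]
  [ 3    -1      -8     1 ]
R3 ← R3 − 3·R1
  [ 1  -1/3  -41/18  5/18 ]
  [ 0    -1  -109/6  19/6 ]
  [ 0     0    -1/6   1/6 ]
  [ 3    -1      -8     1 ]
R4 ← R4 − 3·R1
  [ 1  -1/3  -41/18  5/18 ]
  [ 0    -1  -109/6  19/6 ]
  [ 0     0    -1/6   1/6 ]
  [ 0     0    -7/6   1/6 ]
R2 ← -1·R2
  [ 1  -1/3  -41/18   5/18 ]
  [ 0     1   109/6  -19/6 ]
  [ 0     0    -1/6    1/6 ]
  [ 0     0    -7/6    1/6 ]
R3 ← -6·R3
  [ 1  -1/3  -41/18   5/18 ]
  [ 0     1   109/6  -19/6 ]
  [ 0     0       1     -1 ]
  [ 0     0    -7/6    1/6 ]
R4 ← R4 + 7/6·R3
  [ 1  -1/3  -41/18   5/18 ]
  [ 0     1   109/6  -19/6 ]
  [ 0     0       1     -1 ]
  [ 0     0       0     -1 ]
R4 ← -1·R4
  [ 1  -1/3  -41/18   5/18 ]
  [ 0     1   109/6  -19/6 ]
  [ 0     0       1     -1 ]
  [ 0     0       0      1 ]
R3 ← R3 + R4
  [ 1  -1/3  -41/18   5/18 ]
  [ 0     1   109/6  -19/6 ]
  [ 0     0       1      0 ]
  [ 0     0       0      1 ]
R2 ← R2 + 19/6·R4
  [ 1  -1/3  -41/18  5/18 ]
  [ 0     1   109/6     0 ]
  [ 0     0       1     0 ]
  [ 0     0       0     1 ]
R1 ← R1 − 5/18·R4
  [ 1  -1/3  -41/18  0 ]
  [ 0     1   109/6  0 ]
  [ 0     0       1  0 ]
  [ 0     0       0  1 ]
R2 ← R2 − 109/6·R3
  [ 1  -1/3  -41/18  0 ]
  [ 0     1       0  0 ]
  [ 0     0       1  0 ]
  [ 0     0       0  1 ]
R1 ← R1 + 41/18·R3
  [ 1  -1/3  0  0 ]
  [ 0     1  0  0 ]
  [ 0     0  1  0 ]
  [ 0     0  0  1 ]
R1 ← R1 + 1/3·R2
  [ 1  0  0  0 ]
  [ 0  1  0  0 ]
  [ 0  0  1  0 ]
  [ 0  0  0  1 ]
Pivot columns are the columns containing a leading 1.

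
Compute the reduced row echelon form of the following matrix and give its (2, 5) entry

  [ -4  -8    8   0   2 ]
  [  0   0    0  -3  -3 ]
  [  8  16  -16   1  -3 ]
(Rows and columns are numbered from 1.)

R1 → -1/4·R1
  [ 1   2   -2   0  -1/2 ]
  [ 0   0    0  -3    -3 ]
  [ 8  16  -16   1    -3 ]
R3 → R3 − 8·R1
  [ 1  2  -2   0  -1/2 ]
  [ 0  0   0  -3    -3 ]
  [ 0  0   0   1     1 ]
R2 → -1/3·R2
  [ 1  2  -2  0  -1/2 ]
  [ 0  0   0  1     1 ]
  [ 0  0   0  1     1 ]
R3 → R3 − R2
  [ 1  2  -2  0  -1/2 ]
  [ 0  0   0  1     1 ]
  [ 0  0   0  0     0 ]

1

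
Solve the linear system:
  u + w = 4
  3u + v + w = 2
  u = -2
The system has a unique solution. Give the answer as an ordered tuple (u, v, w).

Form the augmented matrix and row-reduce:
  [ 1  0  1  |   4 ]
  [ 3  1  1  |   2 ]
  [ 1  0  0  |  -2 ]
R2 := R2 − 3·R1
  [ 1  0   1  |    4 ]
  [ 0  1  -2  |  -10 ]
  [ 1  0   0  |   -2 ]
R3 := R3 − R1
  [ 1  0   1  |    4 ]
  [ 0  1  -2  |  -10 ]
  [ 0  0  -1  |   -6 ]
R3 := -1·R3
  [ 1  0   1  |    4 ]
  [ 0  1  -2  |  -10 ]
  [ 0  0   1  |    6 ]
R2 := R2 + 2·R3
  [ 1  0  1  |  4 ]
  [ 0  1  0  |  2 ]
  [ 0  0  1  |  6 ]
R1 := R1 − R3
  [ 1  0  0  |  -2 ]
  [ 0  1  0  |   2 ]
  [ 0  0  1  |   6 ]
Reading off the last column: u = -2, v = 2, w = 6.

(-2, 2, 6)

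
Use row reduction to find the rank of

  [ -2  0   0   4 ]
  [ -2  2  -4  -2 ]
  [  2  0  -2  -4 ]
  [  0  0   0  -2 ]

Multiply R1 by -1/2.
  [  1  0   0  -2 ]
  [ -2  2  -4  -2 ]
  [  2  0  -2  -4 ]
  [  0  0   0  -2 ]
Add 2 times R1 to R2.
  [ 1  0   0  -2 ]
  [ 0  2  -4  -6 ]
  [ 2  0  -2  -4 ]
  [ 0  0   0  -2 ]
Subtract 2 times R1 from R3.
  [ 1  0   0  -2 ]
  [ 0  2  -4  -6 ]
  [ 0  0  -2   0 ]
  [ 0  0   0  -2 ]
Multiply R2 by 1/2.
  [ 1  0   0  -2 ]
  [ 0  1  -2  -3 ]
  [ 0  0  -2   0 ]
  [ 0  0   0  -2 ]
Multiply R3 by -1/2.
  [ 1  0   0  -2 ]
  [ 0  1  -2  -3 ]
  [ 0  0   1   0 ]
  [ 0  0   0  -2 ]
Multiply R4 by -1/2.
  [ 1  0   0  -2 ]
  [ 0  1  -2  -3 ]
  [ 0  0   1   0 ]
  [ 0  0   0   1 ]
Add 3 times R4 to R2.
  [ 1  0   0  -2 ]
  [ 0  1  -2   0 ]
  [ 0  0   1   0 ]
  [ 0  0   0   1 ]
Add 2 times R4 to R1.
  [ 1  0   0  0 ]
  [ 0  1  -2  0 ]
  [ 0  0   1  0 ]
  [ 0  0   0  1 ]
Add 2 times R3 to R2.
  [ 1  0  0  0 ]
  [ 0  1  0  0 ]
  [ 0  0  1  0 ]
  [ 0  0  0  1 ]
The reduced form has 4 nonzero rows.

rank = 4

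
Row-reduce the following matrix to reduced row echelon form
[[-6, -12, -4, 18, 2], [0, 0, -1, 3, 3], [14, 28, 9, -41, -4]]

[[1, 2, 0, -1, 0], [0, 0, 1, -3, 0], [0, 0, 0, 0, 1]]

Multiply R1 by -1/6.
  [  1   2  2/3   -3  -1/3 ]
  [  0   0   -1    3     3 ]
  [ 14  28    9  -41    -4 ]
Subtract 14 times R1 from R3.
  [ 1  2   2/3  -3  -1/3 ]
  [ 0  0    -1   3     3 ]
  [ 0  0  -1/3   1   2/3 ]
Multiply R2 by -1.
  [ 1  2   2/3  -3  -1/3 ]
  [ 0  0     1  -3    -3 ]
  [ 0  0  -1/3   1   2/3 ]
Add 1/3 times R2 to R3.
  [ 1  2  2/3  -3  -1/3 ]
  [ 0  0    1  -3    -3 ]
  [ 0  0    0   0  -1/3 ]
Multiply R3 by -3.
  [ 1  2  2/3  -3  -1/3 ]
  [ 0  0    1  -3    -3 ]
  [ 0  0    0   0     1 ]
Add 3 times R3 to R2.
  [ 1  2  2/3  -3  -1/3 ]
  [ 0  0    1  -3     0 ]
  [ 0  0    0   0     1 ]
Add 1/3 times R3 to R1.
  [ 1  2  2/3  -3  0 ]
  [ 0  0    1  -3  0 ]
  [ 0  0    0   0  1 ]
Subtract 2/3 times R2 from R1.
  [ 1  2  0  -1  0 ]
  [ 0  0  1  -3  0 ]
  [ 0  0  0   0  1 ]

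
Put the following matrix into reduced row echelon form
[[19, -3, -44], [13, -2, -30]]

[[1, 0, -2], [0, 1, 2]]

Multiply R1 by 1/19.
  [  1  -3/19  -44/19 ]
  [ 13     -2     -30 ]
Subtract 13 times R1 from R2.
  [ 1  -3/19  -44/19 ]
  [ 0   1/19    2/19 ]
Multiply R2 by 19.
  [ 1  -3/19  -44/19 ]
  [ 0      1       2 ]
Add 3/19 times R2 to R1.
  [ 1  0  -2 ]
  [ 0  1   2 ]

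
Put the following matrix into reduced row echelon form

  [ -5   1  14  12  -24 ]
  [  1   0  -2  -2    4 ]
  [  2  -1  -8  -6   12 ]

Multiply R1 by -1/5.
  [ 1  -1/5  -14/5  -12/5  24/5 ]
  [ 1     0     -2     -2     4 ]
  [ 2    -1     -8     -6    12 ]
Subtract R1 from R2.
  [ 1  -1/5  -14/5  -12/5  24/5 ]
  [ 0   1/5    4/5    2/5  -4/5 ]
  [ 2    -1     -8     -6    12 ]
Subtract 2 times R1 from R3.
  [ 1  -1/5  -14/5  -12/5  24/5 ]
  [ 0   1/5    4/5    2/5  -4/5 ]
  [ 0  -3/5  -12/5   -6/5  12/5 ]
Multiply R2 by 5.
  [ 1  -1/5  -14/5  -12/5  24/5 ]
  [ 0     1      4      2    -4 ]
  [ 0  -3/5  -12/5   -6/5  12/5 ]
Add 3/5 times R2 to R3.
  [ 1  -1/5  -14/5  -12/5  24/5 ]
  [ 0     1      4      2    -4 ]
  [ 0     0      0      0     0 ]
Add 1/5 times R2 to R1.
  [ 1  0  -2  -2   4 ]
  [ 0  1   4   2  -4 ]
  [ 0  0   0   0   0 ]

[[1, 0, -2, -2, 4], [0, 1, 4, 2, -4], [0, 0, 0, 0, 0]]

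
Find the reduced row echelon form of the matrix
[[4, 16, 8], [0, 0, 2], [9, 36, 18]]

[[1, 4, 0], [0, 0, 1], [0, 0, 0]]

r1 ← 1/4·r1
  [ 1   4   2 ]
  [ 0   0   2 ]
  [ 9  36  18 ]
r3 ← r3 − 9·r1
  [ 1  4  2 ]
  [ 0  0  2 ]
  [ 0  0  0 ]
r2 ← 1/2·r2
  [ 1  4  2 ]
  [ 0  0  1 ]
  [ 0  0  0 ]
r1 ← r1 − 2·r2
  [ 1  4  0 ]
  [ 0  0  1 ]
  [ 0  0  0 ]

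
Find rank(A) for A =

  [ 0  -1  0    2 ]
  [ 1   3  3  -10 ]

rank = 2

ρ1 ↔ ρ2
  [ 1   3  3  -10 ]
  [ 0  -1  0    2 ]
ρ2 := -1·ρ2
  [ 1  3  3  -10 ]
  [ 0  1  0   -2 ]
ρ1 := ρ1 − 3·ρ2
  [ 1  0  3  -4 ]
  [ 0  1  0  -2 ]
The reduced form has 2 nonzero rows.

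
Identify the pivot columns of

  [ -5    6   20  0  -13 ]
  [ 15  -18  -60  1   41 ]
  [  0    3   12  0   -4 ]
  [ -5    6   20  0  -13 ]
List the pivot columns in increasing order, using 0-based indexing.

R1 := -1/5·R1
R2 := R2 − 15·R1
R4 := R4 + 5·R1
R2 ↔ R3
R2 := 1/3·R2
R1 := R1 + 6/5·R2
Pivot columns are the columns containing a leading 1.

0, 1, 3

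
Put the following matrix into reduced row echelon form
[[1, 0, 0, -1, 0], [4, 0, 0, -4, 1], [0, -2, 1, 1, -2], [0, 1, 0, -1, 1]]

[[1, 0, 0, -1, 0], [0, 1, 0, -1, 0], [0, 0, 1, -1, 0], [0, 0, 0, 0, 1]]

r2 → r2 − 4·r1
  [ 1   0  0  -1   0 ]
  [ 0   0  0   0   1 ]
  [ 0  -2  1   1  -2 ]
  [ 0   1  0  -1   1 ]
r2 <=> r3
  [ 1   0  0  -1   0 ]
  [ 0  -2  1   1  -2 ]
  [ 0   0  0   0   1 ]
  [ 0   1  0  -1   1 ]
r2 → -1/2·r2
  [ 1  0     0    -1  0 ]
  [ 0  1  -1/2  -1/2  1 ]
  [ 0  0     0     0  1 ]
  [ 0  1     0    -1  1 ]
r4 → r4 − r2
  [ 1  0     0    -1  0 ]
  [ 0  1  -1/2  -1/2  1 ]
  [ 0  0     0     0  1 ]
  [ 0  0   1/2  -1/2  0 ]
r3 <=> r4
  [ 1  0     0    -1  0 ]
  [ 0  1  -1/2  -1/2  1 ]
  [ 0  0   1/2  -1/2  0 ]
  [ 0  0     0     0  1 ]
r3 → 2·r3
  [ 1  0     0    -1  0 ]
  [ 0  1  -1/2  -1/2  1 ]
  [ 0  0     1    -1  0 ]
  [ 0  0     0     0  1 ]
r2 → r2 − r4
  [ 1  0     0    -1  0 ]
  [ 0  1  -1/2  -1/2  0 ]
  [ 0  0     1    -1  0 ]
  [ 0  0     0     0  1 ]
r2 → r2 + 1/2·r3
  [ 1  0  0  -1  0 ]
  [ 0  1  0  -1  0 ]
  [ 0  0  1  -1  0 ]
  [ 0  0  0   0  1 ]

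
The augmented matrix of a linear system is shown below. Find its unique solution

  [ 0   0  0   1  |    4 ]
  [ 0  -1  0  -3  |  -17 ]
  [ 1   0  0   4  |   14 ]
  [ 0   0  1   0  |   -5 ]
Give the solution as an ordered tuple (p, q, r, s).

(-2, 5, -5, 4)

r1 <=> r3
  [ 1   0  0   4  |   14 ]
  [ 0  -1  0  -3  |  -17 ]
  [ 0   0  0   1  |    4 ]
  [ 0   0  1   0  |   -5 ]
r2 → -1·r2
  [ 1  0  0  4  |  14 ]
  [ 0  1  0  3  |  17 ]
  [ 0  0  0  1  |   4 ]
  [ 0  0  1  0  |  -5 ]
r3 <=> r4
  [ 1  0  0  4  |  14 ]
  [ 0  1  0  3  |  17 ]
  [ 0  0  1  0  |  -5 ]
  [ 0  0  0  1  |   4 ]
r2 → r2 − 3·r4
  [ 1  0  0  4  |  14 ]
  [ 0  1  0  0  |   5 ]
  [ 0  0  1  0  |  -5 ]
  [ 0  0  0  1  |   4 ]
r1 → r1 − 4·r4
  [ 1  0  0  0  |  -2 ]
  [ 0  1  0  0  |   5 ]
  [ 0  0  1  0  |  -5 ]
  [ 0  0  0  1  |   4 ]
Reading off the last column: p = -2, q = 5, r = -5, s = 4.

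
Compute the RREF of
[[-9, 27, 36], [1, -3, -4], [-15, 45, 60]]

[[1, -3, -4], [0, 0, 0], [0, 0, 0]]

r1 -> -1/9·r1
  [   1  -3  -4 ]
  [   1  -3  -4 ]
  [ -15  45  60 ]
r2 -> r2 − r1
  [   1  -3  -4 ]
  [   0   0   0 ]
  [ -15  45  60 ]
r3 -> r3 + 15·r1
  [ 1  -3  -4 ]
  [ 0   0   0 ]
  [ 0   0   0 ]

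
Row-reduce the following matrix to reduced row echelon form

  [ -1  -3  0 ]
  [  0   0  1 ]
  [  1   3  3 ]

[[1, 3, 0], [0, 0, 1], [0, 0, 0]]

Multiply ρ1 by -1.
  [ 1  3  0 ]
  [ 0  0  1 ]
  [ 1  3  3 ]
Subtract ρ1 from ρ3.
  [ 1  3  0 ]
  [ 0  0  1 ]
  [ 0  0  3 ]
Subtract 3 times ρ2 from ρ3.
  [ 1  3  0 ]
  [ 0  0  1 ]
  [ 0  0  0 ]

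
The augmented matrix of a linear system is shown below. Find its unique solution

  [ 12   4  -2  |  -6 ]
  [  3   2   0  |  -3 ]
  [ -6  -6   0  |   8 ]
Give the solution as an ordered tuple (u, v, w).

R1 := 1/12·R1
R2 := R2 − 3·R1
R3 := R3 + 6·R1
R3 := R3 + 4·R2
R2 := R2 − 1/2·R3
R1 := R1 + 1/6·R3
R1 := R1 − 1/3·R2
Reading off the last column: u = -1/3, v = -1, w = -1.

(-1/3, -1, -1)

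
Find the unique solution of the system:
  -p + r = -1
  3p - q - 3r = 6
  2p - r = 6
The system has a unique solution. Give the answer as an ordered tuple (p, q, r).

(5, -3, 4)

Form the augmented matrix and row-reduce:
  [ -1   0   1  |  -1 ]
  [  3  -1  -3  |   6 ]
  [  2   0  -1  |   6 ]
r1 ← -1·r1
  [ 1   0  -1  |  1 ]
  [ 3  -1  -3  |  6 ]
  [ 2   0  -1  |  6 ]
r2 ← r2 − 3·r1
  [ 1   0  -1  |  1 ]
  [ 0  -1   0  |  3 ]
  [ 2   0  -1  |  6 ]
r3 ← r3 − 2·r1
  [ 1   0  -1  |  1 ]
  [ 0  -1   0  |  3 ]
  [ 0   0   1  |  4 ]
r2 ← -1·r2
  [ 1  0  -1  |   1 ]
  [ 0  1   0  |  -3 ]
  [ 0  0   1  |   4 ]
r1 ← r1 + r3
  [ 1  0  0  |   5 ]
  [ 0  1  0  |  -3 ]
  [ 0  0  1  |   4 ]
Reading off the last column: p = 5, q = -3, r = 4.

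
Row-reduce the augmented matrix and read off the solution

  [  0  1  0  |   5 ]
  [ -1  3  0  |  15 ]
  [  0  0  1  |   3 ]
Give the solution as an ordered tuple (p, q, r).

(0, 5, 3)

ρ1 <=> ρ2
  [ -1  3  0  |  15 ]
  [  0  1  0  |   5 ]
  [  0  0  1  |   3 ]
ρ1 → -1·ρ1
  [ 1  -3  0  |  -15 ]
  [ 0   1  0  |    5 ]
  [ 0   0  1  |    3 ]
ρ1 → ρ1 + 3·ρ2
  [ 1  0  0  |  0 ]
  [ 0  1  0  |  5 ]
  [ 0  0  1  |  3 ]
Reading off the last column: p = 0, q = 5, r = 3.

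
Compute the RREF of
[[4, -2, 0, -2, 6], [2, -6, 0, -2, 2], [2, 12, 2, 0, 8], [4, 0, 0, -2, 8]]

r1 → 1/4·r1
  [ 1  -1/2  0  -1/2  3/2 ]
  [ 2    -6  0    -2    2 ]
  [ 2    12  2     0    8 ]
  [ 4     0  0    -2    8 ]
r2 → r2 − 2·r1
  [ 1  -1/2  0  -1/2  3/2 ]
  [ 0    -5  0    -1   -1 ]
  [ 2    12  2     0    8 ]
  [ 4     0  0    -2    8 ]
r3 → r3 − 2·r1
  [ 1  -1/2  0  -1/2  3/2 ]
  [ 0    -5  0    -1   -1 ]
  [ 0    13  2     1    5 ]
  [ 4     0  0    -2    8 ]
r4 → r4 − 4·r1
  [ 1  -1/2  0  -1/2  3/2 ]
  [ 0    -5  0    -1   -1 ]
  [ 0    13  2     1    5 ]
  [ 0     2  0     0    2 ]
r2 → -1/5·r2
  [ 1  -1/2  0  -1/2  3/2 ]
  [ 0     1  0   1/5  1/5 ]
  [ 0    13  2     1    5 ]
  [ 0     2  0     0    2 ]
r3 → r3 − 13·r2
  [ 1  -1/2  0  -1/2   3/2 ]
  [ 0     1  0   1/5   1/5 ]
  [ 0     0  2  -8/5  12/5 ]
  [ 0     2  0     0     2 ]
r4 → r4 − 2·r2
  [ 1  -1/2  0  -1/2   3/2 ]
  [ 0     1  0   1/5   1/5 ]
  [ 0     0  2  -8/5  12/5 ]
  [ 0     0  0  -2/5   8/5 ]
r3 → 1/2·r3
  [ 1  -1/2  0  -1/2  3/2 ]
  [ 0     1  0   1/5  1/5 ]
  [ 0     0  1  -4/5  6/5 ]
  [ 0     0  0  -2/5  8/5 ]
r4 → -5/2·r4
  [ 1  -1/2  0  -1/2  3/2 ]
  [ 0     1  0   1/5  1/5 ]
  [ 0     0  1  -4/5  6/5 ]
  [ 0     0  0     1   -4 ]
r3 → r3 + 4/5·r4
  [ 1  -1/2  0  -1/2  3/2 ]
  [ 0     1  0   1/5  1/5 ]
  [ 0     0  1     0   -2 ]
  [ 0     0  0     1   -4 ]
r2 → r2 − 1/5·r4
  [ 1  -1/2  0  -1/2  3/2 ]
  [ 0     1  0     0    1 ]
  [ 0     0  1     0   -2 ]
  [ 0     0  0     1   -4 ]
r1 → r1 + 1/2·r4
  [ 1  -1/2  0  0  -1/2 ]
  [ 0     1  0  0     1 ]
  [ 0     0  1  0    -2 ]
  [ 0     0  0  1    -4 ]
r1 → r1 + 1/2·r2
  [ 1  0  0  0   0 ]
  [ 0  1  0  0   1 ]
  [ 0  0  1  0  -2 ]
  [ 0  0  0  1  -4 ]

[[1, 0, 0, 0, 0], [0, 1, 0, 0, 1], [0, 0, 1, 0, -2], [0, 0, 0, 1, -4]]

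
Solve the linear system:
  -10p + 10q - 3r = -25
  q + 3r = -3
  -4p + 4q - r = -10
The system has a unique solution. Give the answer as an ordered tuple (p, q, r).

(-1/2, -3, 0)

Form the augmented matrix and row-reduce:
  [ -10  10  -3  |  -25 ]
  [   0   1   3  |   -3 ]
  [  -4   4  -1  |  -10 ]
Multiply R1 by -1/10.
  [  1  -1  3/10  |  5/2 ]
  [  0   1     3  |   -3 ]
  [ -4   4    -1  |  -10 ]
Add 4 times R1 to R3.
  [ 1  -1  3/10  |  5/2 ]
  [ 0   1     3  |   -3 ]
  [ 0   0   1/5  |    0 ]
Multiply R3 by 5.
  [ 1  -1  3/10  |  5/2 ]
  [ 0   1     3  |   -3 ]
  [ 0   0     1  |    0 ]
Subtract 3 times R3 from R2.
  [ 1  -1  3/10  |  5/2 ]
  [ 0   1     0  |   -3 ]
  [ 0   0     1  |    0 ]
Subtract 3/10 times R3 from R1.
  [ 1  -1  0  |  5/2 ]
  [ 0   1  0  |   -3 ]
  [ 0   0  1  |    0 ]
Add R2 to R1.
  [ 1  0  0  |  -1/2 ]
  [ 0  1  0  |    -3 ]
  [ 0  0  1  |     0 ]
Reading off the last column: p = -1/2, q = -3, r = 0.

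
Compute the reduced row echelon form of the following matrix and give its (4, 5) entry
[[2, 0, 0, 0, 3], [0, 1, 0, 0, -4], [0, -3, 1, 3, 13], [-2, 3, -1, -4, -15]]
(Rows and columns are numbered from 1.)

-1

R1 -> 1/2·R1
R4 -> R4 + 2·R1
R3 -> R3 + 3·R2
R4 -> R4 − 3·R2
R4 -> R4 + R3
R4 -> -1·R4
R3 -> R3 − 3·R4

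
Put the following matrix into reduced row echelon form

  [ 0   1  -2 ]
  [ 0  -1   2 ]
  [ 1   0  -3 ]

R1 ↔ R3
  [ 1   0  -3 ]
  [ 0  -1   2 ]
  [ 0   1  -2 ]
R2 → -1·R2
  [ 1  0  -3 ]
  [ 0  1  -2 ]
  [ 0  1  -2 ]
R3 → R3 − R2
  [ 1  0  -3 ]
  [ 0  1  -2 ]
  [ 0  0   0 ]

[[1, 0, -3], [0, 1, -2], [0, 0, 0]]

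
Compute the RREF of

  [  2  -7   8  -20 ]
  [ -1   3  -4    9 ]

[[1, 0, 4, -3], [0, 1, 0, 2]]

R1 -> 1/2·R1
  [  1  -7/2   4  -10 ]
  [ -1     3  -4    9 ]
R2 -> R2 + R1
  [ 1  -7/2  4  -10 ]
  [ 0  -1/2  0   -1 ]
R2 -> -2·R2
  [ 1  -7/2  4  -10 ]
  [ 0     1  0    2 ]
R1 -> R1 + 7/2·R2
  [ 1  0  4  -3 ]
  [ 0  1  0   2 ]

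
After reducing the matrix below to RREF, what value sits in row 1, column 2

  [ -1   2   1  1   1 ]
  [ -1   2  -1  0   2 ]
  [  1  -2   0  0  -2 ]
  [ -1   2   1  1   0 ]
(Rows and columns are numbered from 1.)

R1 := -1·R1
  [  1  -2  -1  -1  -1 ]
  [ -1   2  -1   0   2 ]
  [  1  -2   0   0  -2 ]
  [ -1   2   1   1   0 ]
R2 := R2 + R1
  [  1  -2  -1  -1  -1 ]
  [  0   0  -2  -1   1 ]
  [  1  -2   0   0  -2 ]
  [ -1   2   1   1   0 ]
R3 := R3 − R1
  [  1  -2  -1  -1  -1 ]
  [  0   0  -2  -1   1 ]
  [  0   0   1   1  -1 ]
  [ -1   2   1   1   0 ]
R4 := R4 + R1
  [ 1  -2  -1  -1  -1 ]
  [ 0   0  -2  -1   1 ]
  [ 0   0   1   1  -1 ]
  [ 0   0   0   0  -1 ]
R2 := -1/2·R2
  [ 1  -2  -1   -1    -1 ]
  [ 0   0   1  1/2  -1/2 ]
  [ 0   0   1    1    -1 ]
  [ 0   0   0    0    -1 ]
R3 := R3 − R2
  [ 1  -2  -1   -1    -1 ]
  [ 0   0   1  1/2  -1/2 ]
  [ 0   0   0  1/2  -1/2 ]
  [ 0   0   0    0    -1 ]
R3 := 2·R3
  [ 1  -2  -1   -1    -1 ]
  [ 0   0   1  1/2  -1/2 ]
  [ 0   0   0    1    -1 ]
  [ 0   0   0    0    -1 ]
R4 := -1·R4
  [ 1  -2  -1   -1    -1 ]
  [ 0   0   1  1/2  -1/2 ]
  [ 0   0   0    1    -1 ]
  [ 0   0   0    0     1 ]
R3 := R3 + R4
  [ 1  -2  -1   -1    -1 ]
  [ 0   0   1  1/2  -1/2 ]
  [ 0   0   0    1     0 ]
  [ 0   0   0    0     1 ]
R2 := R2 + 1/2·R4
  [ 1  -2  -1   -1  -1 ]
  [ 0   0   1  1/2   0 ]
  [ 0   0   0    1   0 ]
  [ 0   0   0    0   1 ]
R1 := R1 + R4
  [ 1  -2  -1   -1  0 ]
  [ 0   0   1  1/2  0 ]
  [ 0   0   0    1  0 ]
  [ 0   0   0    0  1 ]
R2 := R2 − 1/2·R3
  [ 1  -2  -1  -1  0 ]
  [ 0   0   1   0  0 ]
  [ 0   0   0   1  0 ]
  [ 0   0   0   0  1 ]
R1 := R1 + R3
  [ 1  -2  -1  0  0 ]
  [ 0   0   1  0  0 ]
  [ 0   0   0  1  0 ]
  [ 0   0   0  0  1 ]
R1 := R1 + R2
  [ 1  -2  0  0  0 ]
  [ 0   0  1  0  0 ]
  [ 0   0  0  1  0 ]
  [ 0   0  0  0  1 ]

-2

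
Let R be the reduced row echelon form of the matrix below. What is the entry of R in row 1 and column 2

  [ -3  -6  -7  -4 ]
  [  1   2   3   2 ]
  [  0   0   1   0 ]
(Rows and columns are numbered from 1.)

R1 → -1/3·R1
  [ 1  2  7/3  4/3 ]
  [ 1  2    3    2 ]
  [ 0  0    1    0 ]
R2 → R2 − R1
  [ 1  2  7/3  4/3 ]
  [ 0  0  2/3  2/3 ]
  [ 0  0    1    0 ]
R2 → 3/2·R2
  [ 1  2  7/3  4/3 ]
  [ 0  0    1    1 ]
  [ 0  0    1    0 ]
R3 → R3 − R2
  [ 1  2  7/3  4/3 ]
  [ 0  0    1    1 ]
  [ 0  0    0   -1 ]
R3 → -1·R3
  [ 1  2  7/3  4/3 ]
  [ 0  0    1    1 ]
  [ 0  0    0    1 ]
R2 → R2 − R3
  [ 1  2  7/3  4/3 ]
  [ 0  0    1    0 ]
  [ 0  0    0    1 ]
R1 → R1 − 4/3·R3
  [ 1  2  7/3  0 ]
  [ 0  0    1  0 ]
  [ 0  0    0  1 ]
R1 → R1 − 7/3·R2
  [ 1  2  0  0 ]
  [ 0  0  1  0 ]
  [ 0  0  0  1 ]

2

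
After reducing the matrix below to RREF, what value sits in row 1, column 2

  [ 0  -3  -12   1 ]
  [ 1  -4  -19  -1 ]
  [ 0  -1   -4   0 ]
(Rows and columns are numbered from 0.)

4

r1 ↔ r2
  [ 1  -4  -19  -1 ]
  [ 0  -3  -12   1 ]
  [ 0  -1   -4   0 ]
r2 -> -1/3·r2
  [ 1  -4  -19    -1 ]
  [ 0   1    4  -1/3 ]
  [ 0  -1   -4     0 ]
r3 -> r3 + r2
  [ 1  -4  -19    -1 ]
  [ 0   1    4  -1/3 ]
  [ 0   0    0  -1/3 ]
r3 -> -3·r3
  [ 1  -4  -19    -1 ]
  [ 0   1    4  -1/3 ]
  [ 0   0    0     1 ]
r2 -> r2 + 1/3·r3
  [ 1  -4  -19  -1 ]
  [ 0   1    4   0 ]
  [ 0   0    0   1 ]
r1 -> r1 + r3
  [ 1  -4  -19  0 ]
  [ 0   1    4  0 ]
  [ 0   0    0  1 ]
r1 -> r1 + 4·r2
  [ 1  0  -3  0 ]
  [ 0  1   4  0 ]
  [ 0  0   0  1 ]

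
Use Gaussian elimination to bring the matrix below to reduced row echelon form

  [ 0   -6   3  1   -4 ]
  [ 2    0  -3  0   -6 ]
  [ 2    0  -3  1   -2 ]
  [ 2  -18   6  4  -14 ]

[[1, 0, -3/2, 0, -3], [0, 1, -1/2, 0, 4/3], [0, 0, 0, 1, 4], [0, 0, 0, 0, 0]]

Swap R1 and R2.
  [ 2    0  -3  0   -6 ]
  [ 0   -6   3  1   -4 ]
  [ 2    0  -3  1   -2 ]
  [ 2  -18   6  4  -14 ]
Multiply R1 by 1/2.
  [ 1    0  -3/2  0   -3 ]
  [ 0   -6     3  1   -4 ]
  [ 2    0    -3  1   -2 ]
  [ 2  -18     6  4  -14 ]
Subtract 2 times R1 from R3.
  [ 1    0  -3/2  0   -3 ]
  [ 0   -6     3  1   -4 ]
  [ 0    0     0  1    4 ]
  [ 2  -18     6  4  -14 ]
Subtract 2 times R1 from R4.
  [ 1    0  -3/2  0  -3 ]
  [ 0   -6     3  1  -4 ]
  [ 0    0     0  1   4 ]
  [ 0  -18     9  4  -8 ]
Multiply R2 by -1/6.
  [ 1    0  -3/2     0   -3 ]
  [ 0    1  -1/2  -1/6  2/3 ]
  [ 0    0     0     1    4 ]
  [ 0  -18     9     4   -8 ]
Add 18 times R2 to R4.
  [ 1  0  -3/2     0   -3 ]
  [ 0  1  -1/2  -1/6  2/3 ]
  [ 0  0     0     1    4 ]
  [ 0  0     0     1    4 ]
Subtract R3 from R4.
  [ 1  0  -3/2     0   -3 ]
  [ 0  1  -1/2  -1/6  2/3 ]
  [ 0  0     0     1    4 ]
  [ 0  0     0     0    0 ]
Add 1/6 times R3 to R2.
  [ 1  0  -3/2  0   -3 ]
  [ 0  1  -1/2  0  4/3 ]
  [ 0  0     0  1    4 ]
  [ 0  0     0  0    0 ]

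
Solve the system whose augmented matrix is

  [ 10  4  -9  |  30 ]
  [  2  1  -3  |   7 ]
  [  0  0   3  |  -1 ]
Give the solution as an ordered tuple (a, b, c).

(3/2, 3, -1/3)

r1 := 1/10·r1
  [ 1  2/5  -9/10  |   3 ]
  [ 2    1     -3  |   7 ]
  [ 0    0      3  |  -1 ]
r2 := r2 − 2·r1
  [ 1  2/5  -9/10  |   3 ]
  [ 0  1/5   -6/5  |   1 ]
  [ 0    0      3  |  -1 ]
r2 := 5·r2
  [ 1  2/5  -9/10  |   3 ]
  [ 0    1     -6  |   5 ]
  [ 0    0      3  |  -1 ]
r3 := 1/3·r3
  [ 1  2/5  -9/10  |     3 ]
  [ 0    1     -6  |     5 ]
  [ 0    0      1  |  -1/3 ]
r2 := r2 + 6·r3
  [ 1  2/5  -9/10  |     3 ]
  [ 0    1      0  |     3 ]
  [ 0    0      1  |  -1/3 ]
r1 := r1 + 9/10·r3
  [ 1  2/5  0  |  27/10 ]
  [ 0    1  0  |      3 ]
  [ 0    0  1  |   -1/3 ]
r1 := r1 − 2/5·r2
  [ 1  0  0  |   3/2 ]
  [ 0  1  0  |     3 ]
  [ 0  0  1  |  -1/3 ]
Reading off the last column: a = 3/2, b = 3, c = -1/3.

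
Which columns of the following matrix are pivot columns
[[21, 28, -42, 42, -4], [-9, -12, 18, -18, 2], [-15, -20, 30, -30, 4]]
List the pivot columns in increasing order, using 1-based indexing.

1, 5

r1 ← 1/21·r1
  [   1  4/3  -2    2  -4/21 ]
  [  -9  -12  18  -18      2 ]
  [ -15  -20  30  -30      4 ]
r2 ← r2 + 9·r1
  [   1  4/3  -2    2  -4/21 ]
  [   0    0   0    0    2/7 ]
  [ -15  -20  30  -30      4 ]
r3 ← r3 + 15·r1
  [ 1  4/3  -2  2  -4/21 ]
  [ 0    0   0  0    2/7 ]
  [ 0    0   0  0    8/7 ]
r2 ← 7/2·r2
  [ 1  4/3  -2  2  -4/21 ]
  [ 0    0   0  0      1 ]
  [ 0    0   0  0    8/7 ]
r3 ← r3 − 8/7·r2
  [ 1  4/3  -2  2  -4/21 ]
  [ 0    0   0  0      1 ]
  [ 0    0   0  0      0 ]
r1 ← r1 + 4/21·r2
  [ 1  4/3  -2  2  0 ]
  [ 0    0   0  0  1 ]
  [ 0    0   0  0  0 ]
Pivot columns are the columns containing a leading 1.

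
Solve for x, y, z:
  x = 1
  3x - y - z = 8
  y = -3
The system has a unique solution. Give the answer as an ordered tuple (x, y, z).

(1, -3, -2)

Form the augmented matrix and row-reduce:
  [ 1   0   0  |   1 ]
  [ 3  -1  -1  |   8 ]
  [ 0   1   0  |  -3 ]
r2 ← r2 − 3·r1
  [ 1   0   0  |   1 ]
  [ 0  -1  -1  |   5 ]
  [ 0   1   0  |  -3 ]
r2 ← -1·r2
  [ 1  0  0  |   1 ]
  [ 0  1  1  |  -5 ]
  [ 0  1  0  |  -3 ]
r3 ← r3 − r2
  [ 1  0   0  |   1 ]
  [ 0  1   1  |  -5 ]
  [ 0  0  -1  |   2 ]
r3 ← -1·r3
  [ 1  0  0  |   1 ]
  [ 0  1  1  |  -5 ]
  [ 0  0  1  |  -2 ]
r2 ← r2 − r3
  [ 1  0  0  |   1 ]
  [ 0  1  0  |  -3 ]
  [ 0  0  1  |  -2 ]
Reading off the last column: x = 1, y = -3, z = -2.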